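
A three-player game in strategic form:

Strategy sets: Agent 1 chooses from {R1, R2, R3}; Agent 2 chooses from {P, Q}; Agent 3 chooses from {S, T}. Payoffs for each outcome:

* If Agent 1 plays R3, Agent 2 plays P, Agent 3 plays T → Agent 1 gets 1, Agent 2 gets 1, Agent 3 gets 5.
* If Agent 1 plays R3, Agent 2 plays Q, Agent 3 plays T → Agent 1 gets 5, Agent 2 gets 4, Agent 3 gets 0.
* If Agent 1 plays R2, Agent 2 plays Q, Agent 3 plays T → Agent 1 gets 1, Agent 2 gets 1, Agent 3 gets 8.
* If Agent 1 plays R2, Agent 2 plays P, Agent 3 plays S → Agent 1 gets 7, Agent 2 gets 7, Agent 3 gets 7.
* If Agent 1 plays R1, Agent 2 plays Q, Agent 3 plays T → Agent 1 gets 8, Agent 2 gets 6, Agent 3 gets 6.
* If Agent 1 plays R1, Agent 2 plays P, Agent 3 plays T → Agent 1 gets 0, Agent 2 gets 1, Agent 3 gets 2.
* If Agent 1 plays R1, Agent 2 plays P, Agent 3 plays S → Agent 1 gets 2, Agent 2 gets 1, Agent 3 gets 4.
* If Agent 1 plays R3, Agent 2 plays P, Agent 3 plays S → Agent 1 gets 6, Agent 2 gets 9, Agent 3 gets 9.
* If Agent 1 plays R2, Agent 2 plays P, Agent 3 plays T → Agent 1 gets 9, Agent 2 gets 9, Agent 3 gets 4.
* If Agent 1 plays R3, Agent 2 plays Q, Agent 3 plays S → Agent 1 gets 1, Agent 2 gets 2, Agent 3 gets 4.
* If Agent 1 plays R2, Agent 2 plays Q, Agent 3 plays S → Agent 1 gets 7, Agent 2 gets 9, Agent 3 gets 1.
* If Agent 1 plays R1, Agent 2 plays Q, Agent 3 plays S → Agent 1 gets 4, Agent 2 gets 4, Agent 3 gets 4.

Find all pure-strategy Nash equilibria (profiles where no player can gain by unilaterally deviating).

(R1, P, S): Agent 1 can switch to R2 (2 → 7). Not NE.
(R1, P, T): Agent 1 can switch to R2 (0 → 9). Not NE.
(R1, Q, S): Agent 1 can switch to R2 (4 → 7). Not NE.
(R1, Q, T): Agent 1 gets 8, best alternative 5; Agent 2 gets 6, best alternative 1; Agent 3 gets 6, best alternative 4. No profitable deviation — NE.
(R2, P, S): Agent 2 can switch to Q (7 → 9). Not NE.
(R2, P, T): Agent 3 can switch to S (4 → 7). Not NE.
(R2, Q, S): Agent 3 can switch to T (1 → 8). Not NE.
(R2, Q, T): Agent 1 can switch to R1 (1 → 8). Not NE.
(R3, P, S): Agent 1 can switch to R2 (6 → 7). Not NE.
(R3, P, T): Agent 1 can switch to R2 (1 → 9). Not NE.
(R3, Q, S): Agent 1 can switch to R1 (1 → 4). Not NE.
(R3, Q, T): Agent 1 can switch to R1 (5 → 8). Not NE.

The unique pure-strategy Nash equilibrium is (R1, Q, T).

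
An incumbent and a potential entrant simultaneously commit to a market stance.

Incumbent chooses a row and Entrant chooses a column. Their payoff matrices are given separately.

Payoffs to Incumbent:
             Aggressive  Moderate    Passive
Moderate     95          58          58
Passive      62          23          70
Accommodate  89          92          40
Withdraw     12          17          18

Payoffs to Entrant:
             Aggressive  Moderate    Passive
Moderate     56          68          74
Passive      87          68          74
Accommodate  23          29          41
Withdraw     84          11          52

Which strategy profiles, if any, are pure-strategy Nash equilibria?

There is no pure-strategy Nash equilibrium.

For each strategy profile, look for a profitable unilateral deviation.
(Moderate, Aggressive): Entrant can switch to Moderate (56 → 68). Not NE.
(Moderate, Moderate): Incumbent can switch to Accommodate (58 → 92). Not NE.
(Moderate, Passive): Incumbent can switch to Passive (58 → 70). Not NE.
(Passive, Aggressive): Incumbent can switch to Moderate (62 → 95). Not NE.
(Passive, Moderate): Incumbent can switch to Moderate (23 → 58). Not NE.
(Passive, Passive): Entrant can switch to Aggressive (74 → 87). Not NE.
(The remaining 6 profiles each have a profitable deviation by the same check.)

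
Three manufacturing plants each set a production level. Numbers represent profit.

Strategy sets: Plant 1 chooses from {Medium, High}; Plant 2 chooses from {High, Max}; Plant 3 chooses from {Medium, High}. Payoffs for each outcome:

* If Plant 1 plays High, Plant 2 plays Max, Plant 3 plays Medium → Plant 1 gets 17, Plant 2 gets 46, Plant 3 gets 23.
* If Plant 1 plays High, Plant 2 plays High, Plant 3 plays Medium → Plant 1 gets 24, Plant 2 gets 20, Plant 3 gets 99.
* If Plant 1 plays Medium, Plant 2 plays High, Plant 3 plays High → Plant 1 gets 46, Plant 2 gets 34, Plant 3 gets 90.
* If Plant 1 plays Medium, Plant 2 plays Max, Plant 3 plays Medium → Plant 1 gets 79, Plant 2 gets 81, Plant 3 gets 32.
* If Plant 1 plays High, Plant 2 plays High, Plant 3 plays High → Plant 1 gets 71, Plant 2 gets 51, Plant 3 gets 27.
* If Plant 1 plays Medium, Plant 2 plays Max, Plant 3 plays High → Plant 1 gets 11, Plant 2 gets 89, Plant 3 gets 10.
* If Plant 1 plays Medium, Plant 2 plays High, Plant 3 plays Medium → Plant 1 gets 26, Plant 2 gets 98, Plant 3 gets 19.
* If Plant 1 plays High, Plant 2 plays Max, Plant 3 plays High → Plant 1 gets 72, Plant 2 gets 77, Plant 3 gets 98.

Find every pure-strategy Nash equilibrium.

The unique pure-strategy Nash equilibrium is (High, Max, High).

For each strategy profile, look for a profitable unilateral deviation.
(Medium, High, Medium): Plant 3 can switch to High (19 → 90). Not NE.
(Medium, High, High): Plant 1 can switch to High (46 → 71). Not NE.
(Medium, Max, Medium): Plant 2 can switch to High (81 → 98). Not NE.
(Medium, Max, High): Plant 1 can switch to High (11 → 72). Not NE.
(High, High, Medium): Plant 1 can switch to Medium (24 → 26). Not NE.
(High, High, High): Plant 2 can switch to Max (51 → 77). Not NE.
(High, Max, High): Plant 1 gets 72, best alternative 11; Plant 2 gets 77, best alternative 51; Plant 3 gets 98, best alternative 23. No profitable deviation — NE.
(The remaining 1 profile has a profitable deviation by the same check.)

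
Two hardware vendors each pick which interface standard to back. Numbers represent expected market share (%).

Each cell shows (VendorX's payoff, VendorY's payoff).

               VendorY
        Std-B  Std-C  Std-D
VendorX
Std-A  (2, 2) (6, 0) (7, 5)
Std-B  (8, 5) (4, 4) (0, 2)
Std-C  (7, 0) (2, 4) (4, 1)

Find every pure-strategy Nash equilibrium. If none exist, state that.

(Std-A, Std-B): VendorX can switch to Std-B (2 → 8). Not NE.
(Std-A, Std-C): VendorY can switch to Std-B (0 → 2). Not NE.
(Std-A, Std-D): VendorX gets 7, best alternative 4; VendorY gets 5, best alternative 2. No profitable deviation — NE.
(Std-B, Std-B): VendorX gets 8, best alternative 7; VendorY gets 5, best alternative 4. No profitable deviation — NE.
(Std-B, Std-C): VendorX can switch to Std-A (4 → 6). Not NE.
(Std-B, Std-D): VendorX can switch to Std-A (0 → 7). Not NE.
(Std-C, Std-B): VendorX can switch to Std-B (7 → 8). Not NE.
(Std-C, Std-C): VendorX can switch to Std-A (2 → 6). Not NE.
(Std-C, Std-D): VendorX can switch to Std-A (4 → 7). Not NE.

Pure-strategy Nash equilibria: (Std-A, Std-D); (Std-B, Std-B)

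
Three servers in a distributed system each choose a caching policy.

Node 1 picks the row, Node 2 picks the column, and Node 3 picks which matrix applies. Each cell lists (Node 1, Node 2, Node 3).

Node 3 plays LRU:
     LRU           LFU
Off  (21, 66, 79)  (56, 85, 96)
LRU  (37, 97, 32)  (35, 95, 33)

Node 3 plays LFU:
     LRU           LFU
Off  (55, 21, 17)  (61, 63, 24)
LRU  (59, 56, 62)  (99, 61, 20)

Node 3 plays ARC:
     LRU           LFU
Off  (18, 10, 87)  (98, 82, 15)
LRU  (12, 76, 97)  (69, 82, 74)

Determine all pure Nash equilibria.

Node 1 against (LRU, LRU): payoffs 21, 37 → best response LRU.
Node 1 against (LRU, LFU): payoffs 55, 59 → best response LRU.
Node 1 against (LRU, ARC): payoffs 18, 12 → best response Off.
Node 1 against (LFU, LRU): payoffs 56, 35 → best response Off.
Node 1 against (LFU, LFU): payoffs 61, 99 → best response LRU.
Node 1 against (LFU, ARC): payoffs 98, 69 → best response Off.
Node 2 against (Off, LRU): payoffs 66, 85 → best response LFU.
Node 2 against (Off, LFU): payoffs 21, 63 → best response LFU.
Node 2 against (Off, ARC): payoffs 10, 82 → best response LFU.
Node 2 against (LRU, LRU): payoffs 97, 95 → best response LRU.
Node 2 against (LRU, LFU): payoffs 56, 61 → best response LFU.
Node 2 against (LRU, ARC): payoffs 76, 82 → best response LFU.
Node 3 against (Off, LRU): payoffs 79, 17, 87 → best response ARC.
Node 3 against (Off, LFU): payoffs 96, 24, 15 → best response LRU.
Node 3 against (LRU, LRU): payoffs 32, 62, 97 → best response ARC.
Node 3 against (LRU, LFU): payoffs 33, 20, 74 → best response ARC.
Mutual best responses: (Off, LFU, LRU).

Pure NE: (Off, LFU, LRU)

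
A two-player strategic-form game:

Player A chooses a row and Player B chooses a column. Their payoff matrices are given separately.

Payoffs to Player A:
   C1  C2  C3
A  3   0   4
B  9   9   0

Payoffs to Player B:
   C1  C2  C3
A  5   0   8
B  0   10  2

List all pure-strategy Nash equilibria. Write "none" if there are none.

Player A against C1: payoffs 3, 9 → best response B.
Player A against C2: payoffs 0, 9 → best response B.
Player A against C3: payoffs 4, 0 → best response A.
Player B against A: payoffs 5, 0, 8 → best response C3.
Player B against B: payoffs 0, 10, 2 → best response C2.
Mutual best responses: (A, C3); (B, C2).

(A, C3) and (B, C2)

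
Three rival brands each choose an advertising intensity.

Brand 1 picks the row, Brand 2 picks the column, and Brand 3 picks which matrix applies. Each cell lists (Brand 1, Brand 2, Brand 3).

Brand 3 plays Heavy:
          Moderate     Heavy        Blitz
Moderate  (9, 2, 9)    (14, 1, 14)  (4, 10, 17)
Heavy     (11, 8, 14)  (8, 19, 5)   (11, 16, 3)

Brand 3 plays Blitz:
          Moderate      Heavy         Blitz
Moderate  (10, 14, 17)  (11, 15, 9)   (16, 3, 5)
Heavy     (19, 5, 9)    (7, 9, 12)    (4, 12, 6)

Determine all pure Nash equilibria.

No pure-strategy Nash equilibrium.

Brand 1 against (Moderate, Heavy): payoffs 9, 11 → best response Heavy.
Brand 1 against (Moderate, Blitz): payoffs 10, 19 → best response Heavy.
Brand 1 against (Heavy, Heavy): payoffs 14, 8 → best response Moderate.
Brand 1 against (Heavy, Blitz): payoffs 11, 7 → best response Moderate.
Brand 1 against (Blitz, Heavy): payoffs 4, 11 → best response Heavy.
Brand 1 against (Blitz, Blitz): payoffs 16, 4 → best response Moderate.
Brand 2 against (Moderate, Heavy): payoffs 2, 1, 10 → best response Blitz.
Brand 2 against (Moderate, Blitz): payoffs 14, 15, 3 → best response Heavy.
Brand 2 against (Heavy, Heavy): payoffs 8, 19, 16 → best response Heavy.
Brand 2 against (Heavy, Blitz): payoffs 5, 9, 12 → best response Blitz.
Brand 3 against (Moderate, Moderate): payoffs 9, 17 → best response Blitz.
Brand 3 against (Moderate, Heavy): payoffs 14, 9 → best response Heavy.
Brand 3 against (Moderate, Blitz): payoffs 17, 5 → best response Heavy.
Brand 3 against (Heavy, Moderate): payoffs 14, 9 → best response Heavy.
Brand 3 against (Heavy, Heavy): payoffs 5, 12 → best response Blitz.
Brand 3 against (Heavy, Blitz): payoffs 3, 6 → best response Blitz.
No profile is a mutual best response for all players.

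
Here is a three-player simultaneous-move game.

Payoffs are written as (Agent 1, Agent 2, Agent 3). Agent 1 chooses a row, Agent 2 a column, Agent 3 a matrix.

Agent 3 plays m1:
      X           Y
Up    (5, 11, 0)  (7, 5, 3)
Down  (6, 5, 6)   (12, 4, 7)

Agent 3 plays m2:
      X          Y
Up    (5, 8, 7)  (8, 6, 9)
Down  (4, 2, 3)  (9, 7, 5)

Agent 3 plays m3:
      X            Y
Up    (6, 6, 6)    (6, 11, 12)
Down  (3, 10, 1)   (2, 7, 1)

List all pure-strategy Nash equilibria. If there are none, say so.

Pure-strategy Nash equilibria: (Up, X, m2); (Up, Y, m3); (Down, X, m1)

Check each profile: it is a Nash equilibrium iff no player can strictly gain by switching unilaterally.
(Up, X, m1): Agent 1 can switch to Down (5 → 6). Not NE.
(Up, X, m2): Agent 1 gets 5, best alternative 4; Agent 2 gets 8, best alternative 6; Agent 3 gets 7, best alternative 6. No profitable deviation — NE.
(Up, X, m3): Agent 2 can switch to Y (6 → 11). Not NE.
(Up, Y, m1): Agent 1 can switch to Down (7 → 12). Not NE.
(Up, Y, m2): Agent 1 can switch to Down (8 → 9). Not NE.
(Up, Y, m3): Agent 1 gets 6, best alternative 2; Agent 2 gets 11, best alternative 6; Agent 3 gets 12, best alternative 9. No profitable deviation — NE.
(Down, X, m1): Agent 1 gets 6, best alternative 5; Agent 2 gets 5, best alternative 4; Agent 3 gets 6, best alternative 3. No profitable deviation — NE.
(Down, X, m2): Agent 1 can switch to Up (4 → 5). Not NE.
(Down, X, m3): Agent 1 can switch to Up (3 → 6). Not NE.
(Down, Y, m1): Agent 2 can switch to X (4 → 5). Not NE.
(Down, Y, m2): Agent 3 can switch to m1 (5 → 7). Not NE.
(The remaining 1 profile has a profitable deviation by the same check.)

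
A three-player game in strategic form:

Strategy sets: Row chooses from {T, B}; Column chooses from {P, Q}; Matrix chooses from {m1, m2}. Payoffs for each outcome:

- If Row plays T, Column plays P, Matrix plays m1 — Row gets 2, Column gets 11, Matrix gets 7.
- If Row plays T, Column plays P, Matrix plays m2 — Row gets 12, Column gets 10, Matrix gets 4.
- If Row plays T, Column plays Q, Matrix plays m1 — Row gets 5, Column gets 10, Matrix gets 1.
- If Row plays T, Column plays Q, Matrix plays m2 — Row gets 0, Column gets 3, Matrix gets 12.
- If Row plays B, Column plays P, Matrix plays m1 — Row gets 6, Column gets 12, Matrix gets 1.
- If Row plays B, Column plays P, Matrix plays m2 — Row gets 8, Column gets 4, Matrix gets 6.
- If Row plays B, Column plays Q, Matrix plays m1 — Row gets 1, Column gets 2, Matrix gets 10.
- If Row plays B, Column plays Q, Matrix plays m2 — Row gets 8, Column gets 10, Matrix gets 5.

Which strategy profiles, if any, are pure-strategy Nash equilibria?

Row against (P, m1): payoffs 2, 6 → best response B.
Row against (P, m2): payoffs 12, 8 → best response T.
Row against (Q, m1): payoffs 5, 1 → best response T.
Row against (Q, m2): payoffs 0, 8 → best response B.
Column against (T, m1): payoffs 11, 10 → best response P.
Column against (T, m2): payoffs 10, 3 → best response P.
Column against (B, m1): payoffs 12, 2 → best response P.
Column against (B, m2): payoffs 4, 10 → best response Q.
Matrix against (T, P): payoffs 7, 4 → best response m1.
Matrix against (T, Q): payoffs 1, 12 → best response m2.
Matrix against (B, P): payoffs 1, 6 → best response m2.
Matrix against (B, Q): payoffs 10, 5 → best response m1.
No profile is a mutual best response for all players.

There is no pure-strategy Nash equilibrium.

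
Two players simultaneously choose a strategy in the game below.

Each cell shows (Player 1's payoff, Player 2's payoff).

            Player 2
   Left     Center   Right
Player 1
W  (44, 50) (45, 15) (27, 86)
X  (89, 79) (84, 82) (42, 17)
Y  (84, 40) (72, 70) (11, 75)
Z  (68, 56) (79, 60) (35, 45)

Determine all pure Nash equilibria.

(X, Center)

For each player, find the best response to each opponent profile; mutual best responses are the pure NE.
Player 1 against Left: payoffs 44, 89, 84, 68 → best response X.
Player 1 against Center: payoffs 45, 84, 72, 79 → best response X.
Player 1 against Right: payoffs 27, 42, 11, 35 → best response X.
Player 2 against W: payoffs 50, 15, 86 → best response Right.
Player 2 against X: payoffs 79, 82, 17 → best response Center.
Player 2 against Y: payoffs 40, 70, 75 → best response Right.
Player 2 against Z: payoffs 56, 60, 45 → best response Center.
Mutual best responses: (X, Center).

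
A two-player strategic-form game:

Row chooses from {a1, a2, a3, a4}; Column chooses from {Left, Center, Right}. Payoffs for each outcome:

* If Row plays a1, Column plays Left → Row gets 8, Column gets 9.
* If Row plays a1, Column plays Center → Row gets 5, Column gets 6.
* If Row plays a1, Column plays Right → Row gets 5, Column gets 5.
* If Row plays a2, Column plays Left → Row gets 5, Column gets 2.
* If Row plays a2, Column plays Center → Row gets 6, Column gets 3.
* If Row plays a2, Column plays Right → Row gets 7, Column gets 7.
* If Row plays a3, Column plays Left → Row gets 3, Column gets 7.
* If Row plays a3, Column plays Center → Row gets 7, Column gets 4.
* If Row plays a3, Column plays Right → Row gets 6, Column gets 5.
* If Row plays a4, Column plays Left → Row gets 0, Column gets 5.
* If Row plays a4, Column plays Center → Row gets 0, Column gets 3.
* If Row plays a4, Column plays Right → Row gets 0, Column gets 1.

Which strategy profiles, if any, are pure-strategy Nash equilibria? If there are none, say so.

Pure-strategy Nash equilibria: (a1, Left) and (a2, Right)

Row against Left: payoffs 8, 5, 3, 0 → best response a1.
Row against Center: payoffs 5, 6, 7, 0 → best response a3.
Row against Right: payoffs 5, 7, 6, 0 → best response a2.
Column against a1: payoffs 9, 6, 5 → best response Left.
Column against a2: payoffs 2, 3, 7 → best response Right.
Column against a3: payoffs 7, 4, 5 → best response Left.
Column against a4: payoffs 5, 3, 1 → best response Left.
Mutual best responses: (a1, Left); (a2, Right).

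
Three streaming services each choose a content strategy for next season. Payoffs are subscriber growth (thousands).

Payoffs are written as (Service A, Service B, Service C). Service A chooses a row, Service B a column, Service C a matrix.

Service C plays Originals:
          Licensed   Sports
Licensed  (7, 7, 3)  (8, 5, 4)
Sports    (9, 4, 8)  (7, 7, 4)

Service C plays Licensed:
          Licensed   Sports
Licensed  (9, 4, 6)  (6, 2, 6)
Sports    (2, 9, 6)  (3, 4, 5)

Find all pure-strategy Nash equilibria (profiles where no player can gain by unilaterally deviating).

(Licensed, Licensed, Licensed)

Service A against (Licensed, Originals): payoffs 7, 9 → best response Sports.
Service A against (Licensed, Licensed): payoffs 9, 2 → best response Licensed.
Service A against (Sports, Originals): payoffs 8, 7 → best response Licensed.
Service A against (Sports, Licensed): payoffs 6, 3 → best response Licensed.
Service B against (Licensed, Originals): payoffs 7, 5 → best response Licensed.
Service B against (Licensed, Licensed): payoffs 4, 2 → best response Licensed.
Service B against (Sports, Originals): payoffs 4, 7 → best response Sports.
Service B against (Sports, Licensed): payoffs 9, 4 → best response Licensed.
Service C against (Licensed, Licensed): payoffs 3, 6 → best response Licensed.
Service C against (Licensed, Sports): payoffs 4, 6 → best response Licensed.
Service C against (Sports, Licensed): payoffs 8, 6 → best response Originals.
Service C against (Sports, Sports): payoffs 4, 5 → best response Licensed.
Mutual best responses: (Licensed, Licensed, Licensed).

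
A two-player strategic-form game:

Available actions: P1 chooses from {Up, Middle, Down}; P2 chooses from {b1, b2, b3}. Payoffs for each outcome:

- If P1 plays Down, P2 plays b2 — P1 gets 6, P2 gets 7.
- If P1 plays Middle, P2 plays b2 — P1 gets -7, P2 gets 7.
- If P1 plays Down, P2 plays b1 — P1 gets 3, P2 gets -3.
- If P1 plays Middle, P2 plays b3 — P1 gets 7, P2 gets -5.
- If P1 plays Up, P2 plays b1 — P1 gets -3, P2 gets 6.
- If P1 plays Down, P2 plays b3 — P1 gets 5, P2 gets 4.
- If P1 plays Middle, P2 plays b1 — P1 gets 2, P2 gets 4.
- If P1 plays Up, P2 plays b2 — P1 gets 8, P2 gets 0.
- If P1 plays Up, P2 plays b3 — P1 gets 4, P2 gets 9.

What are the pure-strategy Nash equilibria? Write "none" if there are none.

For each strategy profile, look for a profitable unilateral deviation.
(Up, b1): P1 can switch to Middle (-3 → 2). Not NE.
(Up, b2): P2 can switch to b1 (0 → 6). Not NE.
(Up, b3): P1 can switch to Middle (4 → 7). Not NE.
(Middle, b1): P1 can switch to Down (2 → 3). Not NE.
(Middle, b2): P1 can switch to Up (-7 → 8). Not NE.
(Middle, b3): P2 can switch to b1 (-5 → 4). Not NE.
(Down, b1): P2 can switch to b2 (-3 → 7). Not NE.
(Down, b2): P1 can switch to Up (6 → 8). Not NE.
(Down, b3): P1 can switch to Middle (5 → 7). Not NE.

none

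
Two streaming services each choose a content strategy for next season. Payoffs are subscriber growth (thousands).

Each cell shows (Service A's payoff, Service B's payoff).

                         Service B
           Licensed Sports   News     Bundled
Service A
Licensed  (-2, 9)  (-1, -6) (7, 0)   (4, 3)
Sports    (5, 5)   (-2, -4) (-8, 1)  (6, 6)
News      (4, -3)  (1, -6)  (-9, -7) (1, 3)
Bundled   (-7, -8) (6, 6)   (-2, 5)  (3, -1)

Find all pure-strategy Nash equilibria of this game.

Pure-strategy Nash equilibria: (Sports, Bundled); (Bundled, Sports)

Service A against Licensed: payoffs -2, 5, 4, -7 → best response Sports.
Service A against Sports: payoffs -1, -2, 1, 6 → best response Bundled.
Service A against News: payoffs 7, -8, -9, -2 → best response Licensed.
Service A against Bundled: payoffs 4, 6, 1, 3 → best response Sports.
Service B against Licensed: payoffs 9, -6, 0, 3 → best response Licensed.
Service B against Sports: payoffs 5, -4, 1, 6 → best response Bundled.
Service B against News: payoffs -3, -6, -7, 3 → best response Bundled.
Service B against Bundled: payoffs -8, 6, 5, -1 → best response Sports.
Mutual best responses: (Sports, Bundled); (Bundled, Sports).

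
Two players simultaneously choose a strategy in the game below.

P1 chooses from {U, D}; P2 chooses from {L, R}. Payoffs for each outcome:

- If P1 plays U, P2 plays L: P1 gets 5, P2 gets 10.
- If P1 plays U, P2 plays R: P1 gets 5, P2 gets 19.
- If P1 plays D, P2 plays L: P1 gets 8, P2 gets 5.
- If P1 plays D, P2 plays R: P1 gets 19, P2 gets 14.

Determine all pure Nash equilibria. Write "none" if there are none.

Pure NE: (D, R)

P1 against L: payoffs 5, 8 → best response D.
P1 against R: payoffs 5, 19 → best response D.
P2 against U: payoffs 10, 19 → best response R.
P2 against D: payoffs 5, 14 → best response R.
Mutual best responses: (D, R).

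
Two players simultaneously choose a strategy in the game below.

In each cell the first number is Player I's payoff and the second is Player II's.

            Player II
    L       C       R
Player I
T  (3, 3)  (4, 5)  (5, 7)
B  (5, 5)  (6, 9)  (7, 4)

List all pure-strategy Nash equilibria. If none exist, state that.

The unique pure-strategy Nash equilibrium is (B, C).

Player I against L: payoffs 3, 5 → best response B.
Player I against C: payoffs 4, 6 → best response B.
Player I against R: payoffs 5, 7 → best response B.
Player II against T: payoffs 3, 5, 7 → best response R.
Player II against B: payoffs 5, 9, 4 → best response C.
Mutual best responses: (B, C).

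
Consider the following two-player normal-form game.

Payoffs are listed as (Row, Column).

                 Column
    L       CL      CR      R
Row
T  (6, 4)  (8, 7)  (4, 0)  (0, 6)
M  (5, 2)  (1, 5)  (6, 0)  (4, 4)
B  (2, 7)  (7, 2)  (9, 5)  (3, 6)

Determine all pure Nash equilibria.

Row against L: payoffs 6, 5, 2 → best response T.
Row against CL: payoffs 8, 1, 7 → best response T.
Row against CR: payoffs 4, 6, 9 → best response B.
Row against R: payoffs 0, 4, 3 → best response M.
Column against T: payoffs 4, 7, 0, 6 → best response CL.
Column against M: payoffs 2, 5, 0, 4 → best response CL.
Column against B: payoffs 7, 2, 5, 6 → best response L.
Mutual best responses: (T, CL).

Pure NE: (T, CL)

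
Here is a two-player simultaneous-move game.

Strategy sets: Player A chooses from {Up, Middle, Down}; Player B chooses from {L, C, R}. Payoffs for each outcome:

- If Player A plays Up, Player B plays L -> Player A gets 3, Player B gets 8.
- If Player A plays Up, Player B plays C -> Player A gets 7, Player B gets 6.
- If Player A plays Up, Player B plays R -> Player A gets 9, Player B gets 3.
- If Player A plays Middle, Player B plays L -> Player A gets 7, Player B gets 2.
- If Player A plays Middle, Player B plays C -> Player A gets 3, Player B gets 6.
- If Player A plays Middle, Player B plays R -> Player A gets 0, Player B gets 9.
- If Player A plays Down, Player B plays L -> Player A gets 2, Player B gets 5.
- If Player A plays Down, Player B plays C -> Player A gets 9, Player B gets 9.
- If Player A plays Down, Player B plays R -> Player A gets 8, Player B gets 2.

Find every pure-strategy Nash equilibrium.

(Up, L): Player A can switch to Middle (3 → 7). Not NE.
(Up, C): Player A can switch to Down (7 → 9). Not NE.
(Up, R): Player B can switch to L (3 → 8). Not NE.
(Middle, L): Player B can switch to C (2 → 6). Not NE.
(Middle, C): Player A can switch to Up (3 → 7). Not NE.
(Middle, R): Player A can switch to Up (0 → 9). Not NE.
(Down, C): Player A gets 9, best alternative 7; Player B gets 9, best alternative 5. No profitable deviation — NE.
(The remaining 2 profiles each have a profitable deviation by the same check.)

Pure NE: (Down, C)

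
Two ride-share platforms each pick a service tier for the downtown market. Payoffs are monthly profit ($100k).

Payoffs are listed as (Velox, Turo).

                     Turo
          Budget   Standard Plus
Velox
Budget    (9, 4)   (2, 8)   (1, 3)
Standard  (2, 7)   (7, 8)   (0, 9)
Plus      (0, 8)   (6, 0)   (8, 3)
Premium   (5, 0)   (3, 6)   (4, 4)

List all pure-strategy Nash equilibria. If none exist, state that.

Velox against Budget: payoffs 9, 2, 0, 5 → best response Budget.
Velox against Standard: payoffs 2, 7, 6, 3 → best response Standard.
Velox against Plus: payoffs 1, 0, 8, 4 → best response Plus.
Turo against Budget: payoffs 4, 8, 3 → best response Standard.
Turo against Standard: payoffs 7, 8, 9 → best response Plus.
Turo against Plus: payoffs 8, 0, 3 → best response Budget.
Turo against Premium: payoffs 0, 6, 4 → best response Standard.
No profile is a mutual best response for all players.

No pure-strategy Nash equilibrium.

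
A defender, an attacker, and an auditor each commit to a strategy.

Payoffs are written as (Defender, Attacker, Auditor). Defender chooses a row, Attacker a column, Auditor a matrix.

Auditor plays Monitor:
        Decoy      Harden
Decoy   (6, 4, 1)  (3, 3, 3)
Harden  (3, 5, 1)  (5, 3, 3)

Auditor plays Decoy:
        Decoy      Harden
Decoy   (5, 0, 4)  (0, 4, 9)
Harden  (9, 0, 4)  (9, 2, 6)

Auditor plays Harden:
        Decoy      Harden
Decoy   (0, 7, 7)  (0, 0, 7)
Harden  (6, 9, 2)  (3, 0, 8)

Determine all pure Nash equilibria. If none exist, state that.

(Decoy, Decoy, Monitor): Auditor can switch to Decoy (1 → 4). Not NE.
(Decoy, Decoy, Decoy): Defender can switch to Harden (5 → 9). Not NE.
(Decoy, Decoy, Harden): Defender can switch to Harden (0 → 6). Not NE.
(Decoy, Harden, Monitor): Defender can switch to Harden (3 → 5). Not NE.
(Decoy, Harden, Decoy): Defender can switch to Harden (0 → 9). Not NE.
(Decoy, Harden, Harden): Defender can switch to Harden (0 → 3). Not NE.
(Harden, Decoy, Monitor): Defender can switch to Decoy (3 → 6). Not NE.
(Harden, Decoy, Decoy): Attacker can switch to Harden (0 → 2). Not NE.
(Harden, Decoy, Harden): Auditor can switch to Decoy (2 → 4). Not NE.
(Harden, Harden, Monitor): Attacker can switch to Decoy (3 → 5). Not NE.
(Harden, Harden, Decoy): Auditor can switch to Harden (6 → 8). Not NE.
(Harden, Harden, Harden): Attacker can switch to Decoy (0 → 9). Not NE.

This game has no pure Nash equilibrium.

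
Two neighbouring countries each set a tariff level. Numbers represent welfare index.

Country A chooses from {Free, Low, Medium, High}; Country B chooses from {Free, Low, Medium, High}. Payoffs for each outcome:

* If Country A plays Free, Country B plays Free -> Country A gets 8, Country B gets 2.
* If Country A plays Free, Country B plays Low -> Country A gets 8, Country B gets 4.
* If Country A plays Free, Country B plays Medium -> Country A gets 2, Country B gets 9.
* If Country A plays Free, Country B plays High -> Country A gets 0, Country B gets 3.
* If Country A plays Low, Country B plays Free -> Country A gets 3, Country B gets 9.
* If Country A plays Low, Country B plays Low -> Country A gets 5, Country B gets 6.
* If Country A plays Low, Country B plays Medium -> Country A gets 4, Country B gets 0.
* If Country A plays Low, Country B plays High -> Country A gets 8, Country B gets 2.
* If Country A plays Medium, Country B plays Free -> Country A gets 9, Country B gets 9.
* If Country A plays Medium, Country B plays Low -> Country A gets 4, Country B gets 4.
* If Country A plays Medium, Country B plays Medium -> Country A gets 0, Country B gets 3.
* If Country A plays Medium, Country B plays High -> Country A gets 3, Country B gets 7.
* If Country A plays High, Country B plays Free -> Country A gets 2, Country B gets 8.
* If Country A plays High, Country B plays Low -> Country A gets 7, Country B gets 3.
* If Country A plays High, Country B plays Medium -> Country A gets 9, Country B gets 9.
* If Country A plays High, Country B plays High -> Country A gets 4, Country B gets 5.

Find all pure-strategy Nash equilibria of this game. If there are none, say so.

Country A against Free: payoffs 8, 3, 9, 2 → best response Medium.
Country A against Low: payoffs 8, 5, 4, 7 → best response Free.
Country A against Medium: payoffs 2, 4, 0, 9 → best response High.
Country A against High: payoffs 0, 8, 3, 4 → best response Low.
Country B against Free: payoffs 2, 4, 9, 3 → best response Medium.
Country B against Low: payoffs 9, 6, 0, 2 → best response Free.
Country B against Medium: payoffs 9, 4, 3, 7 → best response Free.
Country B against High: payoffs 8, 3, 9, 5 → best response Medium.
Mutual best responses: (Medium, Free); (High, Medium).

(Medium, Free) and (High, Medium)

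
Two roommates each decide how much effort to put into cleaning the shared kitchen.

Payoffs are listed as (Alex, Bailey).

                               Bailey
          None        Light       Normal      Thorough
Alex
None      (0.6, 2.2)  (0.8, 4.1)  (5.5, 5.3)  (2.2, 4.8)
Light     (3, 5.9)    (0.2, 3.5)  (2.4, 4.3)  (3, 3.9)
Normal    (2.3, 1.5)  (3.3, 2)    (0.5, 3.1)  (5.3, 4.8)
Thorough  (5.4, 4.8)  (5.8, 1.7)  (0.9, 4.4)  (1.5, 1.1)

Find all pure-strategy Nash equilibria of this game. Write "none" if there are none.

Pure-strategy Nash equilibria: (None, Normal), (Normal, Thorough), (Thorough, None)

Alex against None: payoffs 0.6, 3, 2.3, 5.4 → best response Thorough.
Alex against Light: payoffs 0.8, 0.2, 3.3, 5.8 → best response Thorough.
Alex against Normal: payoffs 5.5, 2.4, 0.5, 0.9 → best response None.
Alex against Thorough: payoffs 2.2, 3, 5.3, 1.5 → best response Normal.
Bailey against None: payoffs 2.2, 4.1, 5.3, 4.8 → best response Normal.
Bailey against Light: payoffs 5.9, 3.5, 4.3, 3.9 → best response None.
Bailey against Normal: payoffs 1.5, 2, 3.1, 4.8 → best response Thorough.
Bailey against Thorough: payoffs 4.8, 1.7, 4.4, 1.1 → best response None.
Mutual best responses: (None, Normal); (Normal, Thorough); (Thorough, None).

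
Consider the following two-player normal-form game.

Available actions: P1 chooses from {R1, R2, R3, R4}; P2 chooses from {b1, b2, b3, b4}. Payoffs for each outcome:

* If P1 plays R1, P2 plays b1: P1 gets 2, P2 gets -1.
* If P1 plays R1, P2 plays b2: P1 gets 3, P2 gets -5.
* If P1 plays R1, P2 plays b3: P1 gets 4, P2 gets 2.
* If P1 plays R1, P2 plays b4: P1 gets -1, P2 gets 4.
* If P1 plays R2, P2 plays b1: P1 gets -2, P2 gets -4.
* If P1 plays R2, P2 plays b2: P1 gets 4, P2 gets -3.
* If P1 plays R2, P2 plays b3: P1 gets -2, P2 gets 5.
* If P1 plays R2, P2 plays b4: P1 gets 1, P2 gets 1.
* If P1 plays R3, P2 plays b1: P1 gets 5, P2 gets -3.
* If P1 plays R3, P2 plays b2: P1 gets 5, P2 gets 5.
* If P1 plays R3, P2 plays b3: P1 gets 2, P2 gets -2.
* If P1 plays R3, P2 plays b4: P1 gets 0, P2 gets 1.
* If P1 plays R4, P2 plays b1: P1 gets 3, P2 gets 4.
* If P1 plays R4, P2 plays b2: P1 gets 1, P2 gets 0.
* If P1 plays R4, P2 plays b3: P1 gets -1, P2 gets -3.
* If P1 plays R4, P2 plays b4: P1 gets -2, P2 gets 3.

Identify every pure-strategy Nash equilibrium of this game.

(R1, b1): P1 can switch to R3 (2 → 5). Not NE.
(R1, b2): P1 can switch to R2 (3 → 4). Not NE.
(R1, b3): P2 can switch to b4 (2 → 4). Not NE.
(R1, b4): P1 can switch to R2 (-1 → 1). Not NE.
(R2, b1): P1 can switch to R1 (-2 → 2). Not NE.
(R2, b2): P1 can switch to R3 (4 → 5). Not NE.
(R2, b3): P1 can switch to R1 (-2 → 4). Not NE.
(R2, b4): P2 can switch to b3 (1 → 5). Not NE.
(R3, b2): P1 gets 5, best alternative 4; P2 gets 5, best alternative 1. No profitable deviation — NE.
(The remaining 7 profiles each have a profitable deviation by the same check.)

The unique pure-strategy Nash equilibrium is (R3, b2).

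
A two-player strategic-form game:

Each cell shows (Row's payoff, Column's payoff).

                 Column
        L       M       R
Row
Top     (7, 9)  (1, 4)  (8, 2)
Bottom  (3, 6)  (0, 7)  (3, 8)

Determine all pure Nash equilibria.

Row against L: payoffs 7, 3 → best response Top.
Row against M: payoffs 1, 0 → best response Top.
Row against R: payoffs 8, 3 → best response Top.
Column against Top: payoffs 9, 4, 2 → best response L.
Column against Bottom: payoffs 6, 7, 8 → best response R.
Mutual best responses: (Top, L).

Pure NE: (Top, L)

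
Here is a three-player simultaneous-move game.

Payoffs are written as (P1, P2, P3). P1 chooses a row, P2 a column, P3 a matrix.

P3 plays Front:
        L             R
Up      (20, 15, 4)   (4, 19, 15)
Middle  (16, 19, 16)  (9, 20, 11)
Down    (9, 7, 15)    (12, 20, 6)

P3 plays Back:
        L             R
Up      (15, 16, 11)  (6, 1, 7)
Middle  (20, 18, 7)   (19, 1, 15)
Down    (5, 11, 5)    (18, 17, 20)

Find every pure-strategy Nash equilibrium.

Mark each player's best response to every combination of opponents' strategies; a profile where every player is best-responding is a pure Nash equilibrium.
P1 against (L, Front): payoffs 20, 16, 9 → best response Up.
P1 against (L, Back): payoffs 15, 20, 5 → best response Middle.
P1 against (R, Front): payoffs 4, 9, 12 → best response Down.
P1 against (R, Back): payoffs 6, 19, 18 → best response Middle.
P2 against (Up, Front): payoffs 15, 19 → best response R.
P2 against (Up, Back): payoffs 16, 1 → best response L.
P2 against (Middle, Front): payoffs 19, 20 → best response R.
P2 against (Middle, Back): payoffs 18, 1 → best response L.
P2 against (Down, Front): payoffs 7, 20 → best response R.
P2 against (Down, Back): payoffs 11, 17 → best response R.
P3 against (Up, L): payoffs 4, 11 → best response Back.
P3 against (Up, R): payoffs 15, 7 → best response Front.
P3 against (Middle, L): payoffs 16, 7 → best response Front.
P3 against (Middle, R): payoffs 11, 15 → best response Back.
P3 against (Down, L): payoffs 15, 5 → best response Front.
P3 against (Down, R): payoffs 6, 20 → best response Back.
No profile is a mutual best response for all players.

There is no pure-strategy Nash equilibrium.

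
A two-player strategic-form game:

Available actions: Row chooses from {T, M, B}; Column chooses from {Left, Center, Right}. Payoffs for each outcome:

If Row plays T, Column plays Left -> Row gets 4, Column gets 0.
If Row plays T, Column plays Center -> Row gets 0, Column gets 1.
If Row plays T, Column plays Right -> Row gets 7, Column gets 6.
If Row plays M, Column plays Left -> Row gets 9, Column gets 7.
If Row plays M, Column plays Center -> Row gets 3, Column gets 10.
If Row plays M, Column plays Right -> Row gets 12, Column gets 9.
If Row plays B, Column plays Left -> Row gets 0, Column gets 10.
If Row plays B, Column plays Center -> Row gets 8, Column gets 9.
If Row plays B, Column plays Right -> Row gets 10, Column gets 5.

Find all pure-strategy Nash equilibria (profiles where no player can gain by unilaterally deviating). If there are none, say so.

none

Row against Left: payoffs 4, 9, 0 → best response M.
Row against Center: payoffs 0, 3, 8 → best response B.
Row against Right: payoffs 7, 12, 10 → best response M.
Column against T: payoffs 0, 1, 6 → best response Right.
Column against M: payoffs 7, 10, 9 → best response Center.
Column against B: payoffs 10, 9, 5 → best response Left.
No profile is a mutual best response for all players.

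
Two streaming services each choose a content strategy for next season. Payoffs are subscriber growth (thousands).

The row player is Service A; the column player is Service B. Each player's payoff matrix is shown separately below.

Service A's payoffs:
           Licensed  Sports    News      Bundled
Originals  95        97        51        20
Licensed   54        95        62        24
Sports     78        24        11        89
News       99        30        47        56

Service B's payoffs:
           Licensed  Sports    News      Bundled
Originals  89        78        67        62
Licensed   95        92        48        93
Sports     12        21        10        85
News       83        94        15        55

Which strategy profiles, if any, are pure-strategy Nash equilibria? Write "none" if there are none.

(Originals, Licensed): Service A can switch to News (95 → 99). Not NE.
(Originals, Sports): Service B can switch to Licensed (78 → 89). Not NE.
(Originals, News): Service A can switch to Licensed (51 → 62). Not NE.
(Originals, Bundled): Service A can switch to Licensed (20 → 24). Not NE.
(Licensed, Licensed): Service A can switch to Originals (54 → 95). Not NE.
(Licensed, Sports): Service A can switch to Originals (95 → 97). Not NE.
(Licensed, News): Service B can switch to Licensed (48 → 95). Not NE.
(Licensed, Bundled): Service A can switch to Sports (24 → 89). Not NE.
(Sports, Licensed): Service A can switch to Originals (78 → 95). Not NE.
(Sports, Sports): Service A can switch to Originals (24 → 97). Not NE.
(Sports, News): Service A can switch to Originals (11 → 51). Not NE.
(Sports, Bundled): Service A gets 89, best alternative 56; Service B gets 85, best alternative 21. No profitable deviation — NE.
(News, Licensed): Service B can switch to Sports (83 → 94). Not NE.
(The remaining 3 profiles each have a profitable deviation by the same check.)

(Sports, Bundled)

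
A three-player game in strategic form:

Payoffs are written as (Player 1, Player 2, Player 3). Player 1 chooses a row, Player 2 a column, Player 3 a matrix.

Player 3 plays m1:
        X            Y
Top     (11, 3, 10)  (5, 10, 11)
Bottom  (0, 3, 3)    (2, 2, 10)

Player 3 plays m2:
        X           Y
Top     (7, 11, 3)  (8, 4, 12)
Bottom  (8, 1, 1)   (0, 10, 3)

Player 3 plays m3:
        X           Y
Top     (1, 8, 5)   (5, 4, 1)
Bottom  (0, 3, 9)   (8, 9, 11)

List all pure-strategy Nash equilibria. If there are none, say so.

(Top, X, m1): Player 2 can switch to Y (3 → 10). Not NE.
(Top, X, m2): Player 1 can switch to Bottom (7 → 8). Not NE.
(Top, X, m3): Player 3 can switch to m1 (5 → 10). Not NE.
(Top, Y, m1): Player 3 can switch to m2 (11 → 12). Not NE.
(Top, Y, m2): Player 2 can switch to X (4 → 11). Not NE.
(Top, Y, m3): Player 1 can switch to Bottom (5 → 8). Not NE.
(Bottom, X, m1): Player 1 can switch to Top (0 → 11). Not NE.
(Bottom, X, m2): Player 2 can switch to Y (1 → 10). Not NE.
(Bottom, X, m3): Player 1 can switch to Top (0 → 1). Not NE.
(Bottom, Y, m1): Player 1 can switch to Top (2 → 5). Not NE.
(Bottom, Y, m3): Player 1 gets 8, best alternative 5; Player 2 gets 9, best alternative 3; Player 3 gets 11, best alternative 10. No profitable deviation — NE.
(The remaining 1 profile has a profitable deviation by the same check.)

Pure NE: (Bottom, Y, m3)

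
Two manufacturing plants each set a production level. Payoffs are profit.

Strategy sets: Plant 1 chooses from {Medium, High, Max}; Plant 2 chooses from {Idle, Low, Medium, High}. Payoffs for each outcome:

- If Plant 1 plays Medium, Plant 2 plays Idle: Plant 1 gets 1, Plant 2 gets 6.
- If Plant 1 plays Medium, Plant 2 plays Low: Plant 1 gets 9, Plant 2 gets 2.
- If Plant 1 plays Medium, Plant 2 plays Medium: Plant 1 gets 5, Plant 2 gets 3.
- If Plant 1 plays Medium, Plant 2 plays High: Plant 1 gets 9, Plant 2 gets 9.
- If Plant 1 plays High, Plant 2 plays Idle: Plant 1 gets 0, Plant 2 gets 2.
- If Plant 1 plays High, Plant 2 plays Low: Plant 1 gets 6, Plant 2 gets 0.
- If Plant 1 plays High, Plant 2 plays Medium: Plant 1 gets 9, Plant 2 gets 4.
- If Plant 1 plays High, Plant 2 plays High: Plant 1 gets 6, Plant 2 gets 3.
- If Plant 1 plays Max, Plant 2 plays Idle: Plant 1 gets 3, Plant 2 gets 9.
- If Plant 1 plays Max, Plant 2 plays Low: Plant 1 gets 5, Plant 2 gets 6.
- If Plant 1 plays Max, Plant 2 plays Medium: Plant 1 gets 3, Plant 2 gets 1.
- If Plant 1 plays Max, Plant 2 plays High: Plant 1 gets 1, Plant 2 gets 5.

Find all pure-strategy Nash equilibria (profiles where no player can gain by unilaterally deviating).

Plant 1 against Idle: payoffs 1, 0, 3 → best response Max.
Plant 1 against Low: payoffs 9, 6, 5 → best response Medium.
Plant 1 against Medium: payoffs 5, 9, 3 → best response High.
Plant 1 against High: payoffs 9, 6, 1 → best response Medium.
Plant 2 against Medium: payoffs 6, 2, 3, 9 → best response High.
Plant 2 against High: payoffs 2, 0, 4, 3 → best response Medium.
Plant 2 against Max: payoffs 9, 6, 1, 5 → best response Idle.
Mutual best responses: (Medium, High); (High, Medium); (Max, Idle).

The pure Nash equilibria are (Medium, High) and (High, Medium) and (Max, Idle).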